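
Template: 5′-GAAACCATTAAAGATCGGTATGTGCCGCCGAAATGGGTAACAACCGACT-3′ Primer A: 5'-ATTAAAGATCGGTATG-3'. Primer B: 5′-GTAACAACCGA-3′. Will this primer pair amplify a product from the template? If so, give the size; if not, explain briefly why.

Primer A (ATTAAAGATCGGTATG) matches the top strand at positions 7–22 (3' end points downstream).
Primer B (GTAACAACCGA) also matches the top strand directly, at positions 37–47 — its reverse complement TCGGTTGTTAC is not present.
Both primers anneal to the bottom strand with 3' ends pointing the same way, so neither can prime synthesis back toward the other.

No product — both primers anneal to the same strand and extend in the same direction.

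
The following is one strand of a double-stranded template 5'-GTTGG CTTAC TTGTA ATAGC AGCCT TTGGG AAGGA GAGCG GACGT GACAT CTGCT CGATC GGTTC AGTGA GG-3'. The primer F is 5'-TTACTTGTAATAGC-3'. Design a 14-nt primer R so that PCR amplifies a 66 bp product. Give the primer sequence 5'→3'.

5'-CCTCACTGAACCGA-3'

The forward primer binds at positions 7–20, so a 66 bp product ends at position 7 + 66 − 1 = 72.
The reverse primer anneals to the top strand over positions 59–72, i.e. to TCGGTTCAGTGAGG.
Its sequence written 5'→3' is the reverse complement: CCTCACTGAACCGA.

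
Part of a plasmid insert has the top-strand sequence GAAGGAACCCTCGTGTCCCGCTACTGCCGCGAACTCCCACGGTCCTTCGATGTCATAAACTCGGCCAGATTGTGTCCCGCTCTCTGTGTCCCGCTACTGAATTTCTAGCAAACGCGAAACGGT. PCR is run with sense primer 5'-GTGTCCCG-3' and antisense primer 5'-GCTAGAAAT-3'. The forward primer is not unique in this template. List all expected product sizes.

97 bp, 38 bp, 24 bp

The forward primer GTGTCCCG matches the top strand at positions 13–20, 72–79, 86–93.
The reverse primer's reverse complement is ATTTCTAGC, matching at positions 101–109.
Each forward site pairs with the reverse site to give a product ending at position 109: sizes 97, 38, 24 bp.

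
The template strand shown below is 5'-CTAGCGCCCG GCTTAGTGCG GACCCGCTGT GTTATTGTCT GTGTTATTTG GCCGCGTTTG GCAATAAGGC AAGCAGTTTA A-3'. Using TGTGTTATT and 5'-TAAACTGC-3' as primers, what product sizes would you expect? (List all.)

53 bp, 41 bp

The forward primer TGTGTTATT matches the top strand at positions 28–36, 40–48.
The reverse primer's reverse complement is GCAGTTTA, matching at positions 73–80.
Each forward site pairs with the reverse site to give a product ending at position 80: sizes 53, 41 bp.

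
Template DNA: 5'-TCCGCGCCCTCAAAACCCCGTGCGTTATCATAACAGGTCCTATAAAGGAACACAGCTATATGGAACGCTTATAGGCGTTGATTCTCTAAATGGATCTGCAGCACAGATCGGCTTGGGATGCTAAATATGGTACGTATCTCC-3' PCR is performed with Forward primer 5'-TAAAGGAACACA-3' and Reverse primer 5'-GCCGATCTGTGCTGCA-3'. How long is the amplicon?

70 bp

Scanning the template, TAAAGGAACACA occurs at positions 43–54; this primer anneals to the bottom strand there with its 3' end pointing downstream.
Reverse complement of the reverse primer: TGCAGCACAGATCGGC. This occurs on the top strand at positions 97–112.
Amplicon spans positions 43–112: 70 bp.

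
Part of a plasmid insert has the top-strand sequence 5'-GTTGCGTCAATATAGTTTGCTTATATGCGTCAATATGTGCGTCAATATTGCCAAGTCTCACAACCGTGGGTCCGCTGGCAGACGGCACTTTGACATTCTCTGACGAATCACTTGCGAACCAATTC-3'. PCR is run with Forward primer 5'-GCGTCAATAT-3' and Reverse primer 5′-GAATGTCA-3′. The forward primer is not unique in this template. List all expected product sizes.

The forward primer GCGTCAATAT matches the top strand at positions 4–13, 27–36, 39–48.
The reverse primer's reverse complement is TGACATTC, matching at positions 91–98.
Each forward site pairs with the reverse site to give a product ending at position 98: sizes 95, 72, 60 bp.

95 bp, 72 bp, 60 bp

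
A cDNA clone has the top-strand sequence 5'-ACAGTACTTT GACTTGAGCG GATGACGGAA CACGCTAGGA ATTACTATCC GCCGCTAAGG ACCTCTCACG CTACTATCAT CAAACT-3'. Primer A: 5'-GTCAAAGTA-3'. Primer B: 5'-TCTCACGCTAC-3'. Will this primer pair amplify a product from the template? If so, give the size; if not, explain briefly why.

Primer A (GTCAAAGTA) has reverse complement TACTTTGAC, which matches the top strand at positions 5–13; primer A anneals to the top strand there with its 3' end pointing upstream toward position 5.
Primer B (TCTCACGCTAC) matches the top strand directly at positions 64–74; it anneals to the bottom strand with its 3' end pointing downstream toward position 74.
The 3' ends diverge (primer A extends toward position 1, primer B toward position 86), so the primers never converge on a shared product.

No product — the primers' 3' ends point away from each other.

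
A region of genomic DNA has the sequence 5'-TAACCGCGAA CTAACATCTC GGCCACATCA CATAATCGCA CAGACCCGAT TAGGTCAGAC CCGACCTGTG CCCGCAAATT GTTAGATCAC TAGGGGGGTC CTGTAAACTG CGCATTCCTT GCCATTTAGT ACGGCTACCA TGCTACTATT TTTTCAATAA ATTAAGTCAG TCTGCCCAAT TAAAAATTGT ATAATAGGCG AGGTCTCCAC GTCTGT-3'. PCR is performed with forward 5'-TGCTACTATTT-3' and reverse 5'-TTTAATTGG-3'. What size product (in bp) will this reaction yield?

44 bp

Scanning the template, TGCTACTATTT occurs at positions 141–151; this primer anneals to the bottom strand there with its 3' end pointing downstream.
The reverse primer's reverse complement is CCAATTAAA, which matches the template at positions 176–184.
Product length = (reverse-primer end) − (forward-primer start) + 1 = 184 − 141 + 1 = 44 bp.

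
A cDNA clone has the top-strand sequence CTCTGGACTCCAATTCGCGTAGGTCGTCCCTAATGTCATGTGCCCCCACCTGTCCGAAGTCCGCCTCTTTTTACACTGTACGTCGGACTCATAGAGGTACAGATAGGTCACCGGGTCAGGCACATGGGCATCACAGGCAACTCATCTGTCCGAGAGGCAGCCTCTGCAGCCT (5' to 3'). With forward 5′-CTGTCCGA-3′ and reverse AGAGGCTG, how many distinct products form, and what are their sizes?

Two products: 116 bp, 20 bp

The forward primer CTGTCCGA matches the top strand at positions 50–57, 146–153.
The reverse primer's reverse complement is CAGCCTCT, matching at positions 158–165.
Each forward site pairs with the reverse site to give a product ending at position 165: sizes 116, 20 bp.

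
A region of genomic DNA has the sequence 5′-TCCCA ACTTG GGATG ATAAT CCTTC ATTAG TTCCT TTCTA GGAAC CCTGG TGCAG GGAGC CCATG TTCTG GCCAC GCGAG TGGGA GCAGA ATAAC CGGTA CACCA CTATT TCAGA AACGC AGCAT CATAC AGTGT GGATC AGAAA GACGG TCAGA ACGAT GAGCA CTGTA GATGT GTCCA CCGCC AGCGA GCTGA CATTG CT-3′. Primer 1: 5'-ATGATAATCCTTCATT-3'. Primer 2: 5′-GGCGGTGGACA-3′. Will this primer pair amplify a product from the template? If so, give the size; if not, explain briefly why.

Yes — a 173 bp product.

Primer 1 (ATGATAATCCTTCATT) matches the top strand at positions 13–28; it acts as a forward primer.
Primer 2's reverse complement is TGTCCACCGCC, matching the top strand at positions 175–185; it acts as a reverse primer.
The 3' ends face each other across positions 13–185, giving a 173 bp product.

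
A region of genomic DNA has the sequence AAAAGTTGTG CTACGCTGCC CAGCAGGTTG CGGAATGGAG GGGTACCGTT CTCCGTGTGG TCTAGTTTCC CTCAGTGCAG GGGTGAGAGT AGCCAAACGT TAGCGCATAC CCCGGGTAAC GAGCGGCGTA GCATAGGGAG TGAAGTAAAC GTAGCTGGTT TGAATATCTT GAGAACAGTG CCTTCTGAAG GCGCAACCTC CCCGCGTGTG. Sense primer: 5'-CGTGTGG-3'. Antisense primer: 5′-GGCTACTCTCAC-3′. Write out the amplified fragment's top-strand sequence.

5'-CGTGTGGTCTAGTTTCCCTCAGTGCAGGGGTGAGAGTAGCC-3'

The forward primer matches the template at positions 54–60.
The reverse primer's reverse complement is GTGAGAGTAGCC, which matches the template at positions 83–94.
The product is the template from position 54 through 94 (41 bp).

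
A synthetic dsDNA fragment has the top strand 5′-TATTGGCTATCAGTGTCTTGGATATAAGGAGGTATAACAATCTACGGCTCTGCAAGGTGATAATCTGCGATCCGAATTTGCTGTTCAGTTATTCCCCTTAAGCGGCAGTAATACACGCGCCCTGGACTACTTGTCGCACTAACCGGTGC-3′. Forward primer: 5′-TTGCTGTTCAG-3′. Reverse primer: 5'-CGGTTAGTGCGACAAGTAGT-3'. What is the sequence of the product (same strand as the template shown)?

5'-TTGCTGTTCAGTTATTCCCCTTAAGCGGCAGTAATACACGCGCCCTGGACTACTTGTCGCACTAACCG-3'

Forward primer TTGCTGTTCAG is found on the top strand at positions 78–88.
The reverse primer's reverse complement is ACTACTTGTCGCACTAACCG, which matches the template at positions 126–145.
The product is the template from position 78 through 145 (68 bp).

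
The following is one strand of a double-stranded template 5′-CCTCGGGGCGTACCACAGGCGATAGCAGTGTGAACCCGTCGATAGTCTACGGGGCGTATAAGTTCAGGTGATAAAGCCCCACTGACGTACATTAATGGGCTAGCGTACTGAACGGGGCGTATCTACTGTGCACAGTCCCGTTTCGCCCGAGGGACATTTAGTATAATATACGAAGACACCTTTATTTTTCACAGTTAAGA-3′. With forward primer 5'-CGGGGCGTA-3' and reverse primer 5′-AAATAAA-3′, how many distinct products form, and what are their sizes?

The forward primer CGGGGCGTA matches the top strand at positions 4–12, 50–58, 113–121.
The reverse primer's reverse complement is TTTATTT, matching at positions 181–187.
Each forward site pairs with the reverse site to give a product ending at position 187: sizes 184, 138, 75 bp.

Three products: 184 bp, 138 bp, 75 bp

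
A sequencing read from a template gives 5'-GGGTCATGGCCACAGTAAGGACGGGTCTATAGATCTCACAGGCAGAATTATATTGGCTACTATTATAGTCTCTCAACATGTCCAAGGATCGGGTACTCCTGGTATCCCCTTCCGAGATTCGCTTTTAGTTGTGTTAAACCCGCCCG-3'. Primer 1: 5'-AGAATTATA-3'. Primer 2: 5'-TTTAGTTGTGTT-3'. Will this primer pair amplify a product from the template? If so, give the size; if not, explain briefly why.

No product — both primers anneal to the same strand and extend in the same direction.

Primer 1 (AGAATTATA) matches the top strand at positions 44–52 (3' end points downstream).
Primer 2 (TTTAGTTGTGTT) also matches the top strand directly, at positions 124–135 — its reverse complement AACACAACTAAA is not present.
Both primers anneal to the bottom strand with 3' ends pointing the same way, so neither can prime synthesis back toward the other.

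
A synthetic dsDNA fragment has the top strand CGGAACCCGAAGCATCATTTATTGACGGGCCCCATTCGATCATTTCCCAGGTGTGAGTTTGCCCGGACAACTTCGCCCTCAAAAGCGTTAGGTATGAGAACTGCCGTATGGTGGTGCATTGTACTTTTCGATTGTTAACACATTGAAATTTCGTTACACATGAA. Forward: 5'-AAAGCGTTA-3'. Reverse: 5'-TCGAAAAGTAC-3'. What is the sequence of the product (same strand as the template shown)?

5'-AAAGCGTTAGGTATGAGAACTGCCGTATGGTGGTGCATTGTACTTTTCGA-3'

Forward primer AAAGCGTTA is found on the top strand at positions 82–90.
Taking the reverse complement of TCGAAAAGTAC gives GTACTTTTCGA, found at positions 121–131 on the template; the primer anneals here to the top strand with its 3' end pointing upstream.
The product is the template from position 82 through 131 (50 bp).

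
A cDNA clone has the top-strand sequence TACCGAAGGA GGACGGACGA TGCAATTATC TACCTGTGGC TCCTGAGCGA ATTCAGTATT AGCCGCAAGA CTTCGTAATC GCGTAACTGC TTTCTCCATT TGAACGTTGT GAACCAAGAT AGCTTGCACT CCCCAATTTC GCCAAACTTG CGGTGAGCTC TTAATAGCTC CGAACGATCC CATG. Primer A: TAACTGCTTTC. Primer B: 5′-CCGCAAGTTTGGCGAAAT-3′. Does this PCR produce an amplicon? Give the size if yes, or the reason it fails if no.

Yes — a 70 bp product.

Primer A (TAACTGCTTTC) matches the top strand at positions 84–94; it acts as a forward primer.
Primer B's reverse complement is ATTTCGCCAAACTTGCGG, matching the top strand at positions 136–153; it acts as a reverse primer.
The 3' ends face each other across positions 84–153, giving a 70 bp product.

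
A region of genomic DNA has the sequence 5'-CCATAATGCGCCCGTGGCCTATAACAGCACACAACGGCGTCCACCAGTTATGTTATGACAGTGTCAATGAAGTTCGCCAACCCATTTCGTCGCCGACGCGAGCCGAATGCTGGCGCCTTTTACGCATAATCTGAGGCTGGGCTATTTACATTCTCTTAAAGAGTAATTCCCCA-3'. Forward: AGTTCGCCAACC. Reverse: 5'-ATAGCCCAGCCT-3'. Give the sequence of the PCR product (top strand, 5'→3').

Scanning the template, AGTTCGCCAACC occurs at positions 71–82; this primer anneals to the bottom strand there with its 3' end pointing downstream.
Reverse complement of the reverse primer: AGGCTGGGCTAT. This occurs on the top strand at positions 134–145.
The product is the template from position 71 through 145 (75 bp).

5'-AGTTCGCCAACCCATTTCGTCGCCGACGCGAGCCGAATGCTGGCGCCTTTTACGCATAATCTGAGGCTGGGCTAT-3'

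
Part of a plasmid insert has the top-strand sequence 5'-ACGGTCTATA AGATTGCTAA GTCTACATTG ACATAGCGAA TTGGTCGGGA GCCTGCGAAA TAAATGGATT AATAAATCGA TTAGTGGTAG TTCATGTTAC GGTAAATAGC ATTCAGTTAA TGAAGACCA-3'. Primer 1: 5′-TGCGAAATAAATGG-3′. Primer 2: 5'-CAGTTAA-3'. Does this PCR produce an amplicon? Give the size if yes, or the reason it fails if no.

Primer 1 (TGCGAAATAAATGG) matches the top strand at positions 54–67 (3' end points downstream).
Primer 2 (CAGTTAA) also matches the top strand directly, at positions 114–120 — its reverse complement TTAACTG is not present.
Both primers anneal to the bottom strand with 3' ends pointing the same way, so neither can prime synthesis back toward the other.

No product — both primers anneal to the same strand and extend in the same direction.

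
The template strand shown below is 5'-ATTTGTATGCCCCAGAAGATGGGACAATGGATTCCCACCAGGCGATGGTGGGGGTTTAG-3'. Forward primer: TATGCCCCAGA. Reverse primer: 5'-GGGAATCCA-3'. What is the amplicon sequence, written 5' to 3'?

5'-TATGCCCCAGAAGATGGGACAATGGATTCCC-3'

The forward primer matches the template at positions 6–16.
Taking the reverse complement of GGGAATCCA gives TGGATTCCC, found at positions 28–36 on the template; the primer anneals here to the top strand with its 3' end pointing upstream.
The product is the template from position 6 through 36 (31 bp).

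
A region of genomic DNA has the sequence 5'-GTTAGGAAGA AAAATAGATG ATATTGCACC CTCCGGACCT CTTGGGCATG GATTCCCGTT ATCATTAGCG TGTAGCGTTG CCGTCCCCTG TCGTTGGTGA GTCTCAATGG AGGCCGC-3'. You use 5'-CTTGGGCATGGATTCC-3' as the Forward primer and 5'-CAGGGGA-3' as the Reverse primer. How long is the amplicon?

Scanning the template, CTTGGGCATGGATTCC occurs at positions 41–56; this primer anneals to the bottom strand there with its 3' end pointing downstream.
Reverse complement of the reverse primer: TCCCCTG. This occurs on the top strand at positions 84–90.
Product length = (reverse-primer end) − (forward-primer start) + 1 = 90 − 41 + 1 = 50 bp.

50 bp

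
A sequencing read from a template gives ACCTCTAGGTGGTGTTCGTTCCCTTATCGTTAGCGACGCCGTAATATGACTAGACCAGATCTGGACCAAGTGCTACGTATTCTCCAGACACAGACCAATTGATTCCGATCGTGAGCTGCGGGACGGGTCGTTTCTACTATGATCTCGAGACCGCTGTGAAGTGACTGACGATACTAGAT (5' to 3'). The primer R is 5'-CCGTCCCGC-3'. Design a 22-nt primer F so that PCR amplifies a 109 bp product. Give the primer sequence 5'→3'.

The reverse primer's reverse complement GCGGGACGG matches the template at positions 118–126, so the product ends at position 126.
A 109 bp product then starts at position 126 − 109 + 1 = 18.
The forward primer is identical to the top strand there: GTTCCCTTATCGTTAGCGACGC.

5'-GTTCCCTTATCGTTAGCGACGC-3'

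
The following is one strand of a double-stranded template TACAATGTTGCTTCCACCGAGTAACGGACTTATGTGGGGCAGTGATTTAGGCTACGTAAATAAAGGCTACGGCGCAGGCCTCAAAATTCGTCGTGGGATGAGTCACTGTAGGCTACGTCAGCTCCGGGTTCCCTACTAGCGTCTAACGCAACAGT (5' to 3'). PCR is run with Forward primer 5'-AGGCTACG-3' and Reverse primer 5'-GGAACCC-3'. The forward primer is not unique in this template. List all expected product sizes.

84 bp, 69 bp, 23 bp

The forward primer AGGCTACG matches the top strand at positions 49–56, 64–71, 110–117.
The reverse primer's reverse complement is GGGTTCC, matching at positions 126–132.
Each forward site pairs with the reverse site to give a product ending at position 132: sizes 84, 69, 23 bp.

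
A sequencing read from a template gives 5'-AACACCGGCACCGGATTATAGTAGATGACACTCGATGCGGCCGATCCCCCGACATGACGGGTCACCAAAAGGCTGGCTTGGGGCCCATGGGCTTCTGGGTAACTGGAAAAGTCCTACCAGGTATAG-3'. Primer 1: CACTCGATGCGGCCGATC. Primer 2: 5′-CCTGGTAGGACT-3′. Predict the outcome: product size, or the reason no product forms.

Primer 1 (CACTCGATGCGGCCGATC) matches the top strand at positions 29–46; it acts as a forward primer.
Primer 2's reverse complement is AGTCCTACCAGG, matching the top strand at positions 110–121; it acts as a reverse primer.
The 3' ends face each other across positions 29–121, giving a 93 bp product.

Yes — a 93 bp product.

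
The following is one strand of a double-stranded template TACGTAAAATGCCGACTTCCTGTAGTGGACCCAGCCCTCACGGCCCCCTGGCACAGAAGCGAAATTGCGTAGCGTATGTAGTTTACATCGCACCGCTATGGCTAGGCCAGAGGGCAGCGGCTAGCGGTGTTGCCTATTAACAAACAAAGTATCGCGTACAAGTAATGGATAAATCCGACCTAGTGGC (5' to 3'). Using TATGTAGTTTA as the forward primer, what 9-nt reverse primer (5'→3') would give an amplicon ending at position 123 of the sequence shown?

The forward primer binds at positions 75–85; the product's 3' end on the top strand is position 123.
The reverse primer anneals to the top strand over positions 115–123, i.e. to CAGCGGCTA.
Its sequence written 5'→3' is the reverse complement: TAGCCGCTG.

5'-TAGCCGCTG-3'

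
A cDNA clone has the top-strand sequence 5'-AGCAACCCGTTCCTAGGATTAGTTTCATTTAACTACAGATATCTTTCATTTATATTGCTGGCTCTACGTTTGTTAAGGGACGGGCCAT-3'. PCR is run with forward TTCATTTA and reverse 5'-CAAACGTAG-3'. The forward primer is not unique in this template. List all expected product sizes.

49 bp, 28 bp

The forward primer TTCATTTA matches the top strand at positions 24–31, 45–52.
The reverse primer's reverse complement is CTACGTTTG, matching at positions 64–72.
Each forward site pairs with the reverse site to give a product ending at position 72: sizes 49, 28 bp.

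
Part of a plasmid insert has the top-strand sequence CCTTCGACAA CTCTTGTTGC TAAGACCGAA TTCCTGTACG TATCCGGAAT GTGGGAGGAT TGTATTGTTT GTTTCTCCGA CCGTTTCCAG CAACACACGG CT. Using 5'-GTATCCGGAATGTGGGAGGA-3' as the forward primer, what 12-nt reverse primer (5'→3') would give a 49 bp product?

The forward primer binds at positions 40–59, so a 49 bp product ends at position 40 + 49 − 1 = 88.
The reverse primer anneals to the top strand over positions 77–88, i.e. to CCGACCGTTTCC.
Its sequence written 5'→3' is the reverse complement: GGAAACGGTCGG.

5'-GGAAACGGTCGG-3'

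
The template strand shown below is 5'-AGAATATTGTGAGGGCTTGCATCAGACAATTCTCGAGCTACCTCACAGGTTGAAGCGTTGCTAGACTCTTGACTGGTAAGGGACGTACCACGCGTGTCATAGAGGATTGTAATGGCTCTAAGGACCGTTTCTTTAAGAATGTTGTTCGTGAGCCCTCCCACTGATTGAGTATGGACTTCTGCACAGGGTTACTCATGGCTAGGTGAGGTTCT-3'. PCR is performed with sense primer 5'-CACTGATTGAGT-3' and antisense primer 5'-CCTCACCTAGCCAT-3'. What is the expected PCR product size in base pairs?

Forward primer CACTGATTGAGT is found on the top strand at positions 159–170.
Taking the reverse complement of CCTCACCTAGCCAT gives ATGGCTAGGTGAGG, found at positions 195–208 on the template; the primer anneals here to the top strand with its 3' end pointing upstream.
The product runs from position 159 to position 208, so its length is 208 − 159 + 1 = 50 bp.

50 bp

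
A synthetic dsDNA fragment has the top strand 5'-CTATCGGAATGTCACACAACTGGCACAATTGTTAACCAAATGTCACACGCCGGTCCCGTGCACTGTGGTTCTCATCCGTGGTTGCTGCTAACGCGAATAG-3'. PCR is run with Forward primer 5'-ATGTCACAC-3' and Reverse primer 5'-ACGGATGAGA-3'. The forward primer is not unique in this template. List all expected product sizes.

71 bp, 40 bp

The forward primer ATGTCACAC matches the top strand at positions 9–17, 40–48.
The reverse primer's reverse complement is TCTCATCCGT, matching at positions 70–79.
Each forward site pairs with the reverse site to give a product ending at position 79: sizes 71, 40 bp.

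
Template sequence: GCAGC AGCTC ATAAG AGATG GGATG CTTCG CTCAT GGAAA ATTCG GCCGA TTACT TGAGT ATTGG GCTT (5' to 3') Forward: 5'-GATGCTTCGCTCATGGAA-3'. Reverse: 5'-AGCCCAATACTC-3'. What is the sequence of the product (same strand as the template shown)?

5'-GATGCTTCGCTCATGGAAAATTCGGCCGATTACTTGAGTATTGGGCT-3'

Forward primer GATGCTTCGCTCATGGAA is found on the top strand at positions 22–39.
The reverse primer's reverse complement is GAGTATTGGGCT, which matches the template at positions 57–68.
The product is the template from position 22 through 68 (47 bp).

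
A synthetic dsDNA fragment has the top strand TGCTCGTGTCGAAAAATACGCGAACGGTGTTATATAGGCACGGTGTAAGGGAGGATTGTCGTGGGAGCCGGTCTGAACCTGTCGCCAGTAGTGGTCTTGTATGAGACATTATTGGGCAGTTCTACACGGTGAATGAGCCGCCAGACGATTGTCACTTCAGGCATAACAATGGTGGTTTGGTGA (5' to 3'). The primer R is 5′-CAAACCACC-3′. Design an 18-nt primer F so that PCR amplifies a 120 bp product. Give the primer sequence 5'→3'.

5'-CGTGGGAGCCGGTCTGAA-3'

The reverse primer's reverse complement GGTGGTTTG matches the template at positions 171–179, so the product ends at position 179.
A 120 bp product then starts at position 179 − 120 + 1 = 60.
The forward primer is identical to the top strand there: CGTGGGAGCCGGTCTGAA.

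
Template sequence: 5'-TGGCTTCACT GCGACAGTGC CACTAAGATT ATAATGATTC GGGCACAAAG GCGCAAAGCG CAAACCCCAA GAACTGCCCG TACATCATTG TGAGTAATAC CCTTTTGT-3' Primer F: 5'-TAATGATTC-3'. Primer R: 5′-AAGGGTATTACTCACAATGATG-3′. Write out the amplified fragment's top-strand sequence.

Scanning the template, TAATGATTC occurs at positions 32–40; this primer anneals to the bottom strand there with its 3' end pointing downstream.
Taking the reverse complement of AAGGGTATTACTCACAATGATG gives CATCATTGTGAGTAATACCCTT, found at positions 83–104 on the template; the primer anneals here to the top strand with its 3' end pointing upstream.
The product is the template from position 32 through 104 (73 bp).

5'-TAATGATTCGGGCACAAAGGCGCAAAGCGCAAACCCCAAGAACTGCCCGTACATCATTGTGAGTAATACCCTT-3'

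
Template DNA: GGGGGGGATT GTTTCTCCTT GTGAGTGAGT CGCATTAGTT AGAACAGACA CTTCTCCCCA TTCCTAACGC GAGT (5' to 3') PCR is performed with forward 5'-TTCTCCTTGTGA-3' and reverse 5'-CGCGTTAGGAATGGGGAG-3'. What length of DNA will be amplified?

59 bp

Scanning the template, TTCTCCTTGTGA occurs at positions 13–24; this primer anneals to the bottom strand there with its 3' end pointing downstream.
Taking the reverse complement of CGCGTTAGGAATGGGGAG gives CTCCCCATTCCTAACGCG, found at positions 54–71 on the template; the primer anneals here to the top strand with its 3' end pointing upstream.
The product runs from position 13 to position 71, so its length is 71 − 13 + 1 = 59 bp.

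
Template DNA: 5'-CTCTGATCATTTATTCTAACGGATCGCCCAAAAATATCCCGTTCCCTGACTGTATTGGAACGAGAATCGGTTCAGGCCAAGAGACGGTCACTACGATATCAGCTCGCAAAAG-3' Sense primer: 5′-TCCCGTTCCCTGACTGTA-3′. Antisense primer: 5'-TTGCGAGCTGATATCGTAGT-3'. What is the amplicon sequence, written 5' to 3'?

5'-TCCCGTTCCCTGACTGTATTGGAACGAGAATCGGTTCAGGCCAAGAGACGGTCACTACGATATCAGCTCGCAA-3'

Scanning the template, TCCCGTTCCCTGACTGTA occurs at positions 37–54; this primer anneals to the bottom strand there with its 3' end pointing downstream.
Reverse complement of the reverse primer: ACTACGATATCAGCTCGCAA. This occurs on the top strand at positions 90–109.
The product is the template from position 37 through 109 (73 bp).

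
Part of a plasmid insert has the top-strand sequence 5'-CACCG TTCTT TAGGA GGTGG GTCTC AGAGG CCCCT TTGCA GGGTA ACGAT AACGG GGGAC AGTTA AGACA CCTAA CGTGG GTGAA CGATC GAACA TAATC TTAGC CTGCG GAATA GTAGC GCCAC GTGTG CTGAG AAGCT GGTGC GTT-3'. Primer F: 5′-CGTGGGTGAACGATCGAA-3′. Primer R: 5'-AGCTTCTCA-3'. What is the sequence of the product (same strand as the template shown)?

Scanning the template, CGTGGGTGAACGATCGAA occurs at positions 76–93; this primer anneals to the bottom strand there with its 3' end pointing downstream.
Reverse complement of the reverse primer: TGAGAAGCT. This occurs on the top strand at positions 132–140.
The product is the template from position 76 through 140 (65 bp).

5'-CGTGGGTGAACGATCGAACATAATCTTAGCCTGCGGAATAGTAGCGCCACGTGTGCTGAGAAGCT-3'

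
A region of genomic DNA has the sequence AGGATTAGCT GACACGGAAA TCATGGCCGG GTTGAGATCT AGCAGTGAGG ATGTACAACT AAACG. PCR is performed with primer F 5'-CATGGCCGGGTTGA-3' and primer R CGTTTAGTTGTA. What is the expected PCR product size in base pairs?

The forward primer matches the template at positions 22–35.
The reverse primer's reverse complement is TACAACTAAACG, which matches the template at positions 54–65.
The product runs from position 22 to position 65, so its length is 65 − 22 + 1 = 44 bp.

44 bp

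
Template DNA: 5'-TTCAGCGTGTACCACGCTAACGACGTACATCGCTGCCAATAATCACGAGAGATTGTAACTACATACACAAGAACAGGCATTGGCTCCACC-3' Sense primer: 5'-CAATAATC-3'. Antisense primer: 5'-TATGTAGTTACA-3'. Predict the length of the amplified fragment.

The forward primer matches the template at positions 37–44.
Reverse complement of the reverse primer: TGTAACTACATA. This occurs on the top strand at positions 54–65.
Product length = (reverse-primer end) − (forward-primer start) + 1 = 65 − 37 + 1 = 29 bp.

29 bp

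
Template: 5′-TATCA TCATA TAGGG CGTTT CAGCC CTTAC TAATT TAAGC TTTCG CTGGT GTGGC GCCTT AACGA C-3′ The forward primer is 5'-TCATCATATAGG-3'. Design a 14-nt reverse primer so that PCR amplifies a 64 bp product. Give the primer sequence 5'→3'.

The forward primer binds at positions 3–14, so a 64 bp product ends at position 3 + 64 − 1 = 66.
The reverse primer anneals to the top strand over positions 53–66, i.e. to GGCGCCTTAACGAC.
Its sequence written 5'→3' is the reverse complement: GTCGTTAAGGCGCC.

5'-GTCGTTAAGGCGCC-3'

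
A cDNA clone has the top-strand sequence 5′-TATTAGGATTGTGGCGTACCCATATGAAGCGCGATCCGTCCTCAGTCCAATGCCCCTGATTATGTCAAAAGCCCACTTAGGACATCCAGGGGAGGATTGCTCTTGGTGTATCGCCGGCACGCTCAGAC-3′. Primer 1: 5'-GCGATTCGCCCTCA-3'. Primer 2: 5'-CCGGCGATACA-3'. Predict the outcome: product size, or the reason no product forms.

No product — primer 1 has no binding site in the template.

Primer 1 (GCGATTCGCCCTCA) does not match the top strand, and its reverse complement TGAGGGCGAATCGC does not match either.
With no annealing site for primer 1, no amplification occurs.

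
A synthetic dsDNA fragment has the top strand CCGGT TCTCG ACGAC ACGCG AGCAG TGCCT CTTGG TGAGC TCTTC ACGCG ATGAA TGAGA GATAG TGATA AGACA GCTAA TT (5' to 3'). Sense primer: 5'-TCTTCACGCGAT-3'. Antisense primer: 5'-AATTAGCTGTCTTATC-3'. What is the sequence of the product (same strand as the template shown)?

Forward primer TCTTCACGCGAT is found on the top strand at positions 41–52.
Reverse complement of the reverse primer: GATAAGACAGCTAATT. This occurs on the top strand at positions 67–82.
The product is the template from position 41 through 82 (42 bp).

5'-TCTTCACGCGATGAATGAGAGATAGTGATAAGACAGCTAATT-3'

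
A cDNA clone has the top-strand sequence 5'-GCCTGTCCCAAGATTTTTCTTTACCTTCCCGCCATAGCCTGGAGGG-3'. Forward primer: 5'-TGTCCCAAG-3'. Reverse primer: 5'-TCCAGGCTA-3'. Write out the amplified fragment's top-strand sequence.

The forward primer matches the template at positions 4–12.
The reverse primer's reverse complement is TAGCCTGGA, which matches the template at positions 35–43.
The product is the template from position 4 through 43 (40 bp).

5'-TGTCCCAAGATTTTTCTTTACCTTCCCGCCATAGCCTGGA-3'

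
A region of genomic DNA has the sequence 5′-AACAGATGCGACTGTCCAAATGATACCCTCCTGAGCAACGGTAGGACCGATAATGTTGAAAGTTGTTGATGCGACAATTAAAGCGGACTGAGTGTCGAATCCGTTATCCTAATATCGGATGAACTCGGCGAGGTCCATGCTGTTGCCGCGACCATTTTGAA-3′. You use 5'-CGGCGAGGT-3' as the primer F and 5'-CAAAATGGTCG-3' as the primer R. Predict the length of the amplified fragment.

Scanning the template, CGGCGAGGT occurs at positions 126–134; this primer anneals to the bottom strand there with its 3' end pointing downstream.
Taking the reverse complement of CAAAATGGTCG gives CGACCATTTTG, found at positions 149–159 on the template; the primer anneals here to the top strand with its 3' end pointing upstream.
Product length = (reverse-primer end) − (forward-primer start) + 1 = 159 − 126 + 1 = 34 bp.

34 bp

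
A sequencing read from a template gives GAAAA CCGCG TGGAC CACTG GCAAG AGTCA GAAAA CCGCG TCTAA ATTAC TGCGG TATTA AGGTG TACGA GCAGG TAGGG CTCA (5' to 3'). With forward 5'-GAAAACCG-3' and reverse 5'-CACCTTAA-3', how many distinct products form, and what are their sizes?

The forward primer GAAAACCG matches the top strand at positions 1–8, 31–38.
The reverse primer's reverse complement is TTAAGGTG, matching at positions 58–65.
Each forward site pairs with the reverse site to give a product ending at position 65: sizes 65, 35 bp.

Two products: 65 bp, 35 bp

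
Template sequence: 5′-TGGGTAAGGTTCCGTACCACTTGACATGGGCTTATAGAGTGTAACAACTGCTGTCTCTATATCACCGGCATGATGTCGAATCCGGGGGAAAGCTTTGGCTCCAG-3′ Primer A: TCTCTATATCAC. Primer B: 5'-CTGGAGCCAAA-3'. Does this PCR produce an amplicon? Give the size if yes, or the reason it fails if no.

Primer A (TCTCTATATCAC) matches the top strand at positions 54–65; it acts as a forward primer.
Primer B's reverse complement is TTTGGCTCCAG, matching the top strand at positions 94–104; it acts as a reverse primer.
The 3' ends face each other across positions 54–104, giving a 51 bp product.

Yes — a 51 bp product.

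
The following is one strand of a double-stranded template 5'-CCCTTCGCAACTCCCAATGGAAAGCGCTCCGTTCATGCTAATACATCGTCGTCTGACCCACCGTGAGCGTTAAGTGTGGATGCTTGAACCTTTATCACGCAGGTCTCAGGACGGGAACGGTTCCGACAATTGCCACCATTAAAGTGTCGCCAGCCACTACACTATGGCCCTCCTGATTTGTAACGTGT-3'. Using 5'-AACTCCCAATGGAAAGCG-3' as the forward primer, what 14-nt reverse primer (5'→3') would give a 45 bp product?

The forward primer binds at positions 9–26, so a 45 bp product ends at position 9 + 45 − 1 = 53.
The reverse primer anneals to the top strand over positions 40–53, i.e. to AATACATCGTCGTC.
Its sequence written 5'→3' is the reverse complement: GACGACGATGTATT.

5'-GACGACGATGTATT-3'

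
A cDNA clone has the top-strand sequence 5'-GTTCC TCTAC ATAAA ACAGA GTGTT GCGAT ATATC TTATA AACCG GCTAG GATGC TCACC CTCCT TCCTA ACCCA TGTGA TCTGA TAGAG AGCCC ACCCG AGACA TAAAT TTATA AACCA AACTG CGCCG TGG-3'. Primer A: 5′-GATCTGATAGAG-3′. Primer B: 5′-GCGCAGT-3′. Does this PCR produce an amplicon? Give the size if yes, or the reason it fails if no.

Primer A (GATCTGATAGAG) matches the top strand at positions 79–90; it acts as a forward primer.
Primer B's reverse complement is ACTGCGC, matching the top strand at positions 122–128; it acts as a reverse primer.
The 3' ends face each other across positions 79–128, giving a 50 bp product.

Yes — a 50 bp product.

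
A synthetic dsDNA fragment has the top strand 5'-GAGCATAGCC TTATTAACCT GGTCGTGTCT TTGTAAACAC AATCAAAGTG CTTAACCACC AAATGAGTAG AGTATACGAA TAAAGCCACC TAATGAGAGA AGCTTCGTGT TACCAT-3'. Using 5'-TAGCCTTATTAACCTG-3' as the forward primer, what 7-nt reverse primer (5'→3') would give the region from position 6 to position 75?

5'-ATACTCT-3'

The product's 3' end on the top strand is position 75.
The reverse primer anneals to the top strand over positions 69–75, i.e. to AGAGTAT.
Its sequence written 5'→3' is the reverse complement: ATACTCT.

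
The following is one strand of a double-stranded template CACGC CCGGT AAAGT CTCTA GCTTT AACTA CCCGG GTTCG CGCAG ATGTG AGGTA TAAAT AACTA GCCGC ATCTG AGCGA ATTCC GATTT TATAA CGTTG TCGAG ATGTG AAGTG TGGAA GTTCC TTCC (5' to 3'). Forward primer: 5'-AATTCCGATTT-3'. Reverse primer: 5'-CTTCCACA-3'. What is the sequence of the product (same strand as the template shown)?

5'-AATTCCGATTTTATAACGTTGTCGAGATGTGAAGTGTGGAAG-3'

Scanning the template, AATTCCGATTT occurs at positions 80–90; this primer anneals to the bottom strand there with its 3' end pointing downstream.
The reverse primer's reverse complement is TGTGGAAG, which matches the template at positions 114–121.
The product is the template from position 80 through 121 (42 bp).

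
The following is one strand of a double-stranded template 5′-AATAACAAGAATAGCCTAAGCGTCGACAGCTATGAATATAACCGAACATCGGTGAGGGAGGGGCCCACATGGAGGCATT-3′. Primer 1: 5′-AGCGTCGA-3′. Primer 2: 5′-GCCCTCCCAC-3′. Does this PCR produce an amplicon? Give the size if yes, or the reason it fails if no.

No product — primer 2 has no binding site in the template.

Primer 2 (GCCCTCCCAC) does not match the top strand, and its reverse complement GTGGGAGGGC does not match either.
With no annealing site for primer 2, no amplification occurs.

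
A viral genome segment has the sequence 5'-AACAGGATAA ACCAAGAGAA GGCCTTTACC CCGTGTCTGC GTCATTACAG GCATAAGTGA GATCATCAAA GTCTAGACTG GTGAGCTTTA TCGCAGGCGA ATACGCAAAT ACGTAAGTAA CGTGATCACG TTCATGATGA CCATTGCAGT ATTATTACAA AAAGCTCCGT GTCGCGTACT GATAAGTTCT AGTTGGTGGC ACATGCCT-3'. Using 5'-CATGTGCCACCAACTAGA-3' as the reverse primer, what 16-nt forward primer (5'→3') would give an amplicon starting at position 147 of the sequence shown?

The reverse primer's reverse complement TCTAGTTGGTGGCACATG matches the template at positions 188–205; the product starts at position 147.
The forward primer is identical to the top strand over positions 147–162: CAGTATTATTACAAAA.

5'-CAGTATTATTACAAAA-3'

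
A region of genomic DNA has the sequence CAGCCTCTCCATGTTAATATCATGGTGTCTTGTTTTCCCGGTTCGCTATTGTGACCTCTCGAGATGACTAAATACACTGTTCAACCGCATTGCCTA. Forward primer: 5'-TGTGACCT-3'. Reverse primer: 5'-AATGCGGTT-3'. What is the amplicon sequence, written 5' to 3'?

Scanning the template, TGTGACCT occurs at positions 50–57; this primer anneals to the bottom strand there with its 3' end pointing downstream.
The reverse primer's reverse complement is AACCGCATT, which matches the template at positions 83–91.
The product is the template from position 50 through 91 (42 bp).

5'-TGTGACCTCTCGAGATGACTAAATACACTGTTCAACCGCATT-3'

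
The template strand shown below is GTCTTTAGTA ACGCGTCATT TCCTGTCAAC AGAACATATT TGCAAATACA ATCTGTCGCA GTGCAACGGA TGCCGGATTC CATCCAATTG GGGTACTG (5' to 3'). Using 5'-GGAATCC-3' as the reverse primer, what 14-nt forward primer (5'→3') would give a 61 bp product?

The reverse primer's reverse complement GGATTCC matches the template at positions 75–81, so the product ends at position 81.
A 61 bp product then starts at position 81 − 61 + 1 = 21.
The forward primer is identical to the top strand there: TCCTGTCAACAGAA.

5'-TCCTGTCAACAGAA-3'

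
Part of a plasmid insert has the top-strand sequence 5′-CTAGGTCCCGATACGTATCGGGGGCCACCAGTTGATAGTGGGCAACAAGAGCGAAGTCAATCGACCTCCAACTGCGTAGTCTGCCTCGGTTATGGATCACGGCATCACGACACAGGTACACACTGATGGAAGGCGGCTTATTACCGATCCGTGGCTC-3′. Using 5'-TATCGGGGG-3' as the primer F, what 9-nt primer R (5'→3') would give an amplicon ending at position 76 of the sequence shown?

The forward primer binds at positions 16–24; the product's 3' end on the top strand is position 76.
The reverse primer anneals to the top strand over positions 68–76, i.e. to CCAACTGCG.
Its sequence written 5'→3' is the reverse complement: CGCAGTTGG.

5'-CGCAGTTGG-3'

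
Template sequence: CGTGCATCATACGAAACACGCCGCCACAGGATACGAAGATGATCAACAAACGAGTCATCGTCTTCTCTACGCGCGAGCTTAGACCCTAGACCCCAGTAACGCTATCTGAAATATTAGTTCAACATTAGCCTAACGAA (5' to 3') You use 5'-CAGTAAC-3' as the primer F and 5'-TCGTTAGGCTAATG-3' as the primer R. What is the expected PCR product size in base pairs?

The forward primer matches the template at positions 94–100.
The reverse primer's reverse complement is CATTAGCCTAACGA, which matches the template at positions 123–136.
Amplicon spans positions 94–136: 43 bp.

43 bp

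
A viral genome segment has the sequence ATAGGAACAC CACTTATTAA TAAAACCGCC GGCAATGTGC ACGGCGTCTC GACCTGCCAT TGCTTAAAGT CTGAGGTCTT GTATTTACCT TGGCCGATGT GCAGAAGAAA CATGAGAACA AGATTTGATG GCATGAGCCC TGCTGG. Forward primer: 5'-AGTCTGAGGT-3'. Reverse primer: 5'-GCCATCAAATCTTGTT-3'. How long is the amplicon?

65 bp

Forward primer AGTCTGAGGT is found on the top strand at positions 68–77.
Taking the reverse complement of GCCATCAAATCTTGTT gives AACAAGATTTGATGGC, found at positions 117–132 on the template; the primer anneals here to the top strand with its 3' end pointing upstream.
Product length = (reverse-primer end) − (forward-primer start) + 1 = 132 − 68 + 1 = 65 bp.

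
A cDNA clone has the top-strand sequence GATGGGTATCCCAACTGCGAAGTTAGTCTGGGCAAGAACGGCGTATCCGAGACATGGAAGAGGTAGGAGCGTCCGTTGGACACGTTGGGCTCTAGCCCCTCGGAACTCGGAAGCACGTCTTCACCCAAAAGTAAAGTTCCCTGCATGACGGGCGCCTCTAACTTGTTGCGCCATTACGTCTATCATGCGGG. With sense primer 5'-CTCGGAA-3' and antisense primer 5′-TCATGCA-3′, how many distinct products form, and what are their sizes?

Two products: 50 bp, 43 bp

The forward primer CTCGGAA matches the top strand at positions 99–105, 106–112.
The reverse primer's reverse complement is TGCATGA, matching at positions 142–148.
Each forward site pairs with the reverse site to give a product ending at position 148: sizes 50, 43 bp.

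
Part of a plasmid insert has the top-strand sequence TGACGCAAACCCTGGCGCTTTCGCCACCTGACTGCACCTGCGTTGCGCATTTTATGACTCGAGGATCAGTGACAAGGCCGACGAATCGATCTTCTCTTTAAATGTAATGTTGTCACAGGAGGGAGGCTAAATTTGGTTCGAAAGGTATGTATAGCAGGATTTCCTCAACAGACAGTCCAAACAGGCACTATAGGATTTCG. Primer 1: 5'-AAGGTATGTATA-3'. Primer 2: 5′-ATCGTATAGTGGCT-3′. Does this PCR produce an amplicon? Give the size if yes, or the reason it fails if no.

No product — primer 2 has no binding site in the template.

Primer 2 (ATCGTATAGTGGCT) does not match the top strand, and its reverse complement AGCCACTATACGAT does not match either.
With no annealing site for primer 2, no amplification occurs.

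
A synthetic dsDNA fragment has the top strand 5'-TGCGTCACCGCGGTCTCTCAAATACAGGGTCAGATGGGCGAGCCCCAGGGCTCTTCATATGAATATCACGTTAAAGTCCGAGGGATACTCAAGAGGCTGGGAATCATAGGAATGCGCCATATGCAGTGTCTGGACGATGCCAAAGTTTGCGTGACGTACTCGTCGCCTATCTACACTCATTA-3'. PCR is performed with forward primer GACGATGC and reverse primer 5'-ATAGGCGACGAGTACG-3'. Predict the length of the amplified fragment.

38 bp

Forward primer GACGATGC is found on the top strand at positions 133–140.
Reverse complement of the reverse primer: CGTACTCGTCGCCTAT. This occurs on the top strand at positions 155–170.
The product runs from position 133 to position 170, so its length is 170 − 133 + 1 = 38 bp.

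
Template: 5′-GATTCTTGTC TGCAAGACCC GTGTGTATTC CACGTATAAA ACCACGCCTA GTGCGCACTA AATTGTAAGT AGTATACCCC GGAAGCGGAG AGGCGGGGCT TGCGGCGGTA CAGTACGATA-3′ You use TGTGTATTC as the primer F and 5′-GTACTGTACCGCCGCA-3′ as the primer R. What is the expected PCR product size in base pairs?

Forward primer TGTGTATTC is found on the top strand at positions 22–30.
The reverse primer's reverse complement is TGCGGCGGTACAGTAC, which matches the template at positions 101–116.
Amplicon spans positions 22–116: 95 bp.

95 bp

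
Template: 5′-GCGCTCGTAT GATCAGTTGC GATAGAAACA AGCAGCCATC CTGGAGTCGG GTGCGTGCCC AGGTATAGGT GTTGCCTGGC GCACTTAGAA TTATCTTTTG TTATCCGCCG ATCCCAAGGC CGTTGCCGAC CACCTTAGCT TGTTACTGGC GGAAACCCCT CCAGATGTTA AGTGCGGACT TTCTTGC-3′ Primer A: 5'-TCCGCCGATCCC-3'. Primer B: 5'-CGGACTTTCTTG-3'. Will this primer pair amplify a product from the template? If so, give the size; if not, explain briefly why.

No product — both primers anneal to the same strand and extend in the same direction.

Primer A (TCCGCCGATCCC) matches the top strand at positions 104–115 (3' end points downstream).
Primer B (CGGACTTTCTTG) also matches the top strand directly, at positions 175–186 — its reverse complement CAAGAAAGTCCG is not present.
Both primers anneal to the bottom strand with 3' ends pointing the same way, so neither can prime synthesis back toward the other.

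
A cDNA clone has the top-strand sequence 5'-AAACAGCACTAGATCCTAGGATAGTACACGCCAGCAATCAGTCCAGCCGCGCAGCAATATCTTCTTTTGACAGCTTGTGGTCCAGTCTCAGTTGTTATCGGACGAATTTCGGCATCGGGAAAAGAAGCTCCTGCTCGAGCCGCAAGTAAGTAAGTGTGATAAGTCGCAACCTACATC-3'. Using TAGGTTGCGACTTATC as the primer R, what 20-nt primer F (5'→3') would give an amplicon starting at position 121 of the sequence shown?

The reverse primer's reverse complement GATAAGTCGCAACCTA matches the template at positions 158–173; the product starts at position 121.
The forward primer is identical to the top strand over positions 121–140: AAAGAAGCTCCTGCTCGAGC.

5'-AAAGAAGCTCCTGCTCGAGC-3'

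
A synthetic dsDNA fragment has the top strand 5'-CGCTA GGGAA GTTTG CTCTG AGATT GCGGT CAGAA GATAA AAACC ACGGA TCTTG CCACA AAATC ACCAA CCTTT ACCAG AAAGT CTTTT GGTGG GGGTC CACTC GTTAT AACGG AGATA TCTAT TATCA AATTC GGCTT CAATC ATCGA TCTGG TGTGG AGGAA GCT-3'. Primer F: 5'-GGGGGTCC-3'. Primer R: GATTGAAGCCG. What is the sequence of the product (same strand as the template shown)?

5'-GGGGGTCCACTCGTTATAACGGAGATATCTATTATCAAATTCGGCTTCAATC-3'

The forward primer matches the template at positions 94–101.
Reverse complement of the reverse primer: CGGCTTCAATC. This occurs on the top strand at positions 135–145.
The product is the template from position 94 through 145 (52 bp).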